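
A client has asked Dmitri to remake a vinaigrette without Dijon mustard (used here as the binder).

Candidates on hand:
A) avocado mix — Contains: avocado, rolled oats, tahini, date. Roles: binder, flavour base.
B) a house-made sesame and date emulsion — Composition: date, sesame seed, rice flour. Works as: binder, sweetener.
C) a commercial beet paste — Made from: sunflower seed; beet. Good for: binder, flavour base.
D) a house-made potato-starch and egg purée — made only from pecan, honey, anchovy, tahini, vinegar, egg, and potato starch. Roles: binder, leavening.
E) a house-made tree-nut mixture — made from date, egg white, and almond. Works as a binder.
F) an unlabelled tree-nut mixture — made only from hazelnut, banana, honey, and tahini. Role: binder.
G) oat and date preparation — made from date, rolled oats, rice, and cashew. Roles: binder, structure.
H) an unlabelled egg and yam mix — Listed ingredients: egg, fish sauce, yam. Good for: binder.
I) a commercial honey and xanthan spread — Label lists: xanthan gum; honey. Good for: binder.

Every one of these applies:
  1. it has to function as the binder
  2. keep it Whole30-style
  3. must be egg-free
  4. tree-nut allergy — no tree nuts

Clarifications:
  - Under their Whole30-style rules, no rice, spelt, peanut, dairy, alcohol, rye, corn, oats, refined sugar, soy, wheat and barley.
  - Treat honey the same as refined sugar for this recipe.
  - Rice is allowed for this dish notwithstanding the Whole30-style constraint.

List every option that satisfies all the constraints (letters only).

B, C

A: has rolled oats, so not Whole30-style — reject
B: rice is permitted under the Whole30-style carve-out; nothing else excluded — OK
C: works as a binder, Whole30-style, no tree nuts — OK
D: has honey, so not Whole30-style; has pecan, so not tree-nut-free (and 1 more) — reject
E: has almond, so not tree-nut-free; has egg white, so not egg-free — no
F: has honey, so not Whole30-style; has hazelnut, so not tree-nut-free — reject
G: has rolled oats, so not Whole30-style; has cashew, so not tree-nut-free — out
H: has egg, so not egg-free — out
I: has honey, so not Whole30-style — no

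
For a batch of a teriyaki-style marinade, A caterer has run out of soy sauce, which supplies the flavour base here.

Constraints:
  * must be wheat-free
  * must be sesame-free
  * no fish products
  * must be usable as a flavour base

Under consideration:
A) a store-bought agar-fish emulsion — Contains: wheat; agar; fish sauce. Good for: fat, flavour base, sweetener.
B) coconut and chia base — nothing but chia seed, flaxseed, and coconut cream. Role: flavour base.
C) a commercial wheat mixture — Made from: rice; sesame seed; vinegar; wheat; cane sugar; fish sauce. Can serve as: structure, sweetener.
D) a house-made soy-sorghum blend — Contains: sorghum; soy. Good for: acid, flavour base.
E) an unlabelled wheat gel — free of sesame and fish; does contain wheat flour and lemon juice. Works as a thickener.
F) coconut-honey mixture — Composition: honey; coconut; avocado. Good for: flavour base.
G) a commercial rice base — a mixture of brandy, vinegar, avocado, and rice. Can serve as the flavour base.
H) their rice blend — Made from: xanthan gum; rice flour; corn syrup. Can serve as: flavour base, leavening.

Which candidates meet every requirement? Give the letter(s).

A: has fish sauce, so not fish-free; has wheat, so not wheat-free — no
B: works as a flavour base, no fish, no wheat — keep
C: not usable as a flavour base; has fish sauce, so not fish-free (and 2 more) — no
D: only soy and sorghum; none excluded — keep
E: not usable as a flavour base; has wheat flour, so not wheat-free — out
F: only coconut, honey, and avocado; none excluded — valid
G: nothing on the exclusion list — valid
H: only corn syrup, rice flour and xanthan gum; none excluded — OK

B, D, F, G, H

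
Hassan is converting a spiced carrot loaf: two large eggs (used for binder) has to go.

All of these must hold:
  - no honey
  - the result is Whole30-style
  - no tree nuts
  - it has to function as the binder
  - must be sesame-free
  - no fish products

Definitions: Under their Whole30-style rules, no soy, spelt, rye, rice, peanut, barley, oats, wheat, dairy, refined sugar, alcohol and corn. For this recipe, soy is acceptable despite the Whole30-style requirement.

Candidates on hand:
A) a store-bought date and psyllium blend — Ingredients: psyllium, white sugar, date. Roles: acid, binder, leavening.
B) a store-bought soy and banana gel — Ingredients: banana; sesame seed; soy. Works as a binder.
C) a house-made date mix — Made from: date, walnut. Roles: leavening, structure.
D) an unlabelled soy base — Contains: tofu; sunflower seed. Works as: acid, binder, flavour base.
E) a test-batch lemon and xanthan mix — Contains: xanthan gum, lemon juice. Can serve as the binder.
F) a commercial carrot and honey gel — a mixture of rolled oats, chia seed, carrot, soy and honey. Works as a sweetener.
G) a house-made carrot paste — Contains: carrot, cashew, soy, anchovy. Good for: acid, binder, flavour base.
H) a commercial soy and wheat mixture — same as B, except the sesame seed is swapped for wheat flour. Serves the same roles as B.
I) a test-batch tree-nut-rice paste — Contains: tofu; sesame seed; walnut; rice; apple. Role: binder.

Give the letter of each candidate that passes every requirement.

D, E

A: has white sugar, so not Whole30-style — out
B: has sesame seed, so not sesame-free — no
C: not usable as a binder; has walnut, so not tree-nut-free — no
D: soy is permitted under the Whole30-style carve-out; nothing else excluded — OK
E: no tree nuts, no sesame — OK
F: not usable as a binder; has rolled oats, so not Whole30-style (and 1 more) — reject
G: has cashew, so not tree-nut-free; has anchovy, so not fish-free — reject
H: has wheat flour, so not Whole30-style — no
I: has rice, so not Whole30-style; has sesame seed, so not sesame-free (and 1 more) — out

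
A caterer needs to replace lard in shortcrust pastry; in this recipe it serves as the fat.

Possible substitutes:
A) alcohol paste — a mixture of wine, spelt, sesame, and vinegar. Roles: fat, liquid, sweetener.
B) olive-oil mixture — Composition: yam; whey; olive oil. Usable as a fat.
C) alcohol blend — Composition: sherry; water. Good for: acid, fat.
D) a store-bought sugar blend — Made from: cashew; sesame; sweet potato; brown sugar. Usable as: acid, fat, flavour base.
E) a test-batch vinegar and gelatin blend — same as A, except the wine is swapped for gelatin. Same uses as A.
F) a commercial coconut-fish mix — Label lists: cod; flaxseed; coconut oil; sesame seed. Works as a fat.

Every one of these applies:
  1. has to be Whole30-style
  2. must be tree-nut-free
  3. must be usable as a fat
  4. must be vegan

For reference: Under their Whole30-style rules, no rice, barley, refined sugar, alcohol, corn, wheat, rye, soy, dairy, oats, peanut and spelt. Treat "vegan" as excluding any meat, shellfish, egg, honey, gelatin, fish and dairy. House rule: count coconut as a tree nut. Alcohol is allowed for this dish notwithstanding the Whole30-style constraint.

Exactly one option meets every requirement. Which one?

A: has spelt, so not Whole30-style — out
B: has whey, so not Whole30-style; has whey, so not vegan — out
C: alcohol is permitted under the Whole30-style carve-out; nothing else excluded — OK
D: has brown sugar, so not Whole30-style; has cashew, so not tree-nut-free — reject
E: has spelt, so not Whole30-style; has gelatin, so not vegan — no
F: has cod, so not vegan; has coconut oil, so not tree-nut-free — reject

C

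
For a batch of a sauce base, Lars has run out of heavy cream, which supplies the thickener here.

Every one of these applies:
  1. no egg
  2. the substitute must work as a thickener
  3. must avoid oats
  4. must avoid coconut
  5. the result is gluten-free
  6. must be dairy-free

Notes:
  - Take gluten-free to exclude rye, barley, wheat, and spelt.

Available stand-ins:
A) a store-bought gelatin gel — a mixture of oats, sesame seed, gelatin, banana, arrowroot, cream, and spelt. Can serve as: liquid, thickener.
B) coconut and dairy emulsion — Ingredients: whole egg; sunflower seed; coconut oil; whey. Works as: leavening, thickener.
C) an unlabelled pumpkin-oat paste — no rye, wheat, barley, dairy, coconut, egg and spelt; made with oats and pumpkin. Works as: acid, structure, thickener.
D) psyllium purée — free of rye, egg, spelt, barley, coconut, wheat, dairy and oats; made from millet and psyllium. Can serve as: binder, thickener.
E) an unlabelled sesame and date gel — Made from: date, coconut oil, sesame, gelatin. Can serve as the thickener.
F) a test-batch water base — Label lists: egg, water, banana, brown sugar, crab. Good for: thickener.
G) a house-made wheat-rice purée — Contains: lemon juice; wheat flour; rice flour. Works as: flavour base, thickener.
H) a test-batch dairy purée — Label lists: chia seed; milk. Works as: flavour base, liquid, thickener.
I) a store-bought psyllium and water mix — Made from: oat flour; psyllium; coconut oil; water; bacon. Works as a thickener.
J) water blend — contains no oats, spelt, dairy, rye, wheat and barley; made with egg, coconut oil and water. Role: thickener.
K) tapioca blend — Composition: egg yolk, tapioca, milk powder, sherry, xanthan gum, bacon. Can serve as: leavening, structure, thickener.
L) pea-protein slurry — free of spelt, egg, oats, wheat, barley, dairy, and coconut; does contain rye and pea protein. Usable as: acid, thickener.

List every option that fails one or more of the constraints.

A, B, C, E, F, G, H, I, J, K, L

A: has spelt, so not gluten-free; has cream, so not dairy-free (and 1 more) — out
B: has whey, so not dairy-free; has coconut oil, so not coconut-free (and 1 more) — reject
C: has oats, so not oat-free — out
D: no coconut, no oats — valid
E: has coconut oil, so not coconut-free — reject
F: has egg, so not egg-free — no
G: has wheat flour, so not gluten-free — no
H: has milk, so not dairy-free — no
I: has oat flour, so not oat-free; has coconut oil, so not coconut-free — no
J: has coconut oil, so not coconut-free; has egg, so not egg-free — reject
K: has milk powder, so not dairy-free; has egg yolk, so not egg-free — reject
L: has rye, so not gluten-free — out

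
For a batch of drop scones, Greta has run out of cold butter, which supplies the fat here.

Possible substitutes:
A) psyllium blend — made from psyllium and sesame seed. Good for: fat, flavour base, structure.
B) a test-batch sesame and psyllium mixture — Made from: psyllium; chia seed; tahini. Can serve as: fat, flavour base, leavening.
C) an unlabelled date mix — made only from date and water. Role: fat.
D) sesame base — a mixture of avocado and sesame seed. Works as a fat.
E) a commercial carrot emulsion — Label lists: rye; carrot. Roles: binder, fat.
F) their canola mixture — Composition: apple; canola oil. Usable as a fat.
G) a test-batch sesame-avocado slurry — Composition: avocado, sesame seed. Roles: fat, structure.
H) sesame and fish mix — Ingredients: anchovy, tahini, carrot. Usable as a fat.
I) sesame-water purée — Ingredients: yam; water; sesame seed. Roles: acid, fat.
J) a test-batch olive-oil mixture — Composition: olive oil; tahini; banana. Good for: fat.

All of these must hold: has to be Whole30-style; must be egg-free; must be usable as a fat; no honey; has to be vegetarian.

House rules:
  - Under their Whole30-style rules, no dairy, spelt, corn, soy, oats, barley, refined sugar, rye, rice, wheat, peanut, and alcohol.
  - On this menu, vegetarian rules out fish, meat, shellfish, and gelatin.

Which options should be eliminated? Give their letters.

E, H

A: every rule checks out — OK
B: only tahini, chia seed, and psyllium; none excluded — valid
C: all constraints satisfied — OK
D: every rule checks out — keep
E: has rye, so not Whole30-style — out
F: all constraints satisfied — keep
G: only sesame seed and avocado; none excluded — keep
H: has anchovy, so not vegetarian — no
I: nothing on the exclusion list — OK
J: all constraints satisfied — OK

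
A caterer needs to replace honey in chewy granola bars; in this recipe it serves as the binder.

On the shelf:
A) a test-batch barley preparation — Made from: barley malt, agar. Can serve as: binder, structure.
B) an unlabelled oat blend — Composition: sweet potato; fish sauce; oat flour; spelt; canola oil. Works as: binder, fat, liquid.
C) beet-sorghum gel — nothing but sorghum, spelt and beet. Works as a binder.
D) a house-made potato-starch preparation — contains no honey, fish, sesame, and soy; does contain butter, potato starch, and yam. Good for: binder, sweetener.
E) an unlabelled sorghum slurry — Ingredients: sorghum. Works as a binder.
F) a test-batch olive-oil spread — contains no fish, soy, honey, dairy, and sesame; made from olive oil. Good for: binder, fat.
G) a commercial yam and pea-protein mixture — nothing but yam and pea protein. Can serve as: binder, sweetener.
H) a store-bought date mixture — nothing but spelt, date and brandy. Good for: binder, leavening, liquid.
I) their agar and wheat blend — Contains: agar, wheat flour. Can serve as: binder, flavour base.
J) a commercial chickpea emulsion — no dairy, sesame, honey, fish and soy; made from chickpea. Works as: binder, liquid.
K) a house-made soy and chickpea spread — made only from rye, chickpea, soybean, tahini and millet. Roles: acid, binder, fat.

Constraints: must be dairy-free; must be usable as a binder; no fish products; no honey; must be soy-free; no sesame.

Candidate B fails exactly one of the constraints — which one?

fish-free

usable as a binder: satisfied
fish-free: has fish sauce — fails
dairy-free: satisfied
sesame-free: satisfied
soy-free: satisfied
honey-free: satisfied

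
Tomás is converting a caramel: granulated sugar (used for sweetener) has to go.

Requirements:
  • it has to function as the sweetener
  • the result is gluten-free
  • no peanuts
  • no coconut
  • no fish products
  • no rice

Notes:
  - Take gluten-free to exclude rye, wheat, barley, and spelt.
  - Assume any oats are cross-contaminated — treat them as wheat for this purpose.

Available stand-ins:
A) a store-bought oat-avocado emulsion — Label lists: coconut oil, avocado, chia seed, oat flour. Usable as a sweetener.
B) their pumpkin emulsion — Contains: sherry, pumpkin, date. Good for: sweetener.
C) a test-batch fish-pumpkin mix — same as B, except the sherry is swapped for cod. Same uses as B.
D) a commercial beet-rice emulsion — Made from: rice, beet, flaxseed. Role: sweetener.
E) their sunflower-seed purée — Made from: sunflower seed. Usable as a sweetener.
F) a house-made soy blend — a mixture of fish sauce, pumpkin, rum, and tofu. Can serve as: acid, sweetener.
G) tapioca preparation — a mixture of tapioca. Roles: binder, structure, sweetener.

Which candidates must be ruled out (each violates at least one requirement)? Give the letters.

A: has oat flour, so not gluten-free; has coconut oil, so not coconut-free — reject
B: nothing on the exclusion list — keep
C: has cod, so not fish-free — reject
D: has rice, so not rice-free — out
E: all constraints satisfied — keep
F: has fish sauce, so not fish-free — reject
G: only tapioca; none excluded — keep

A, C, D, F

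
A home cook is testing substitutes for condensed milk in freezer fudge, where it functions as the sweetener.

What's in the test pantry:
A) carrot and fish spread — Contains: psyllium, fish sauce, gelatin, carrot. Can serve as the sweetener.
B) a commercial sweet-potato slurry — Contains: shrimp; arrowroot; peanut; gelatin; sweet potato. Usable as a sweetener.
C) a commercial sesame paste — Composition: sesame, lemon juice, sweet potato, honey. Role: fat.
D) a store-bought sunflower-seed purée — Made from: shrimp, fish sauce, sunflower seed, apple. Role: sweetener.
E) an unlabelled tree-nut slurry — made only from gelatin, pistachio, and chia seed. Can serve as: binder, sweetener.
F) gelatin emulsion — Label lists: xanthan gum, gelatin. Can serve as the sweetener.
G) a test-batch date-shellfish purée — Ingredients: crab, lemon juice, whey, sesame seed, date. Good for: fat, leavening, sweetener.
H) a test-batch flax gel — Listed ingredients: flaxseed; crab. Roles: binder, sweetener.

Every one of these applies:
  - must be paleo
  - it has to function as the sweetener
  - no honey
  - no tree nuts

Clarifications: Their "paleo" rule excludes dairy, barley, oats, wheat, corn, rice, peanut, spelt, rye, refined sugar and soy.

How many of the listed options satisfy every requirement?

4

A: paleo, no tree nuts — OK
B: has peanut, so not paleo — reject
C: not usable as a sweetener; has honey, so not honey-free — reject
D: fish sauce and shrimp etc. — none of it excluded — valid
E: has pistachio, so not tree-nut-free — no
F: works as a sweetener, no honey, no tree nuts — valid
G: has whey, so not paleo — no
H: every rule checks out — OK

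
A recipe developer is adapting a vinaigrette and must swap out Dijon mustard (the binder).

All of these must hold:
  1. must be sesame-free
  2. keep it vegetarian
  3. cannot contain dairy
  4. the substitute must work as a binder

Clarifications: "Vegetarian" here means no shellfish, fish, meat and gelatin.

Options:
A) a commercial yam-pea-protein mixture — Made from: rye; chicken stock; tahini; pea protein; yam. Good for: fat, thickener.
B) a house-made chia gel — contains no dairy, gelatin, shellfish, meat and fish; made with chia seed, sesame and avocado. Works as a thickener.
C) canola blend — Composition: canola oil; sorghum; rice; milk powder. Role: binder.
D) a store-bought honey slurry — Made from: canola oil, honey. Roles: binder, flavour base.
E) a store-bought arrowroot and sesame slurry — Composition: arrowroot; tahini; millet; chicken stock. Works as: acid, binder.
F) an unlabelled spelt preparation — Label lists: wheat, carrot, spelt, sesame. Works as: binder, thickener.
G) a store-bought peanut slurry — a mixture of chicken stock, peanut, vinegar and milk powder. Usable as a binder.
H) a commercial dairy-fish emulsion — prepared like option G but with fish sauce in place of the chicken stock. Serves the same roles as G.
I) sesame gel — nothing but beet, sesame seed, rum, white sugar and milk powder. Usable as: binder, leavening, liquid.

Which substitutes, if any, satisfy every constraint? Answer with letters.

A: not usable as a binder; has chicken stock, so not vegetarian (and 1 more) — out
B: not usable as a binder; has sesame, so not sesame-free — out
C: has milk powder, so not dairy-free — reject
D: works as a binder, no dairy, vegetarian — valid
E: has chicken stock, so not vegetarian; has tahini, so not sesame-free — out
F: has sesame, so not sesame-free — no
G: has chicken stock, so not vegetarian; has milk powder, so not dairy-free — no
H: has fish sauce, so not vegetarian; has milk powder, so not dairy-free — no
I: has sesame seed, so not sesame-free; has milk powder, so not dairy-free — no

D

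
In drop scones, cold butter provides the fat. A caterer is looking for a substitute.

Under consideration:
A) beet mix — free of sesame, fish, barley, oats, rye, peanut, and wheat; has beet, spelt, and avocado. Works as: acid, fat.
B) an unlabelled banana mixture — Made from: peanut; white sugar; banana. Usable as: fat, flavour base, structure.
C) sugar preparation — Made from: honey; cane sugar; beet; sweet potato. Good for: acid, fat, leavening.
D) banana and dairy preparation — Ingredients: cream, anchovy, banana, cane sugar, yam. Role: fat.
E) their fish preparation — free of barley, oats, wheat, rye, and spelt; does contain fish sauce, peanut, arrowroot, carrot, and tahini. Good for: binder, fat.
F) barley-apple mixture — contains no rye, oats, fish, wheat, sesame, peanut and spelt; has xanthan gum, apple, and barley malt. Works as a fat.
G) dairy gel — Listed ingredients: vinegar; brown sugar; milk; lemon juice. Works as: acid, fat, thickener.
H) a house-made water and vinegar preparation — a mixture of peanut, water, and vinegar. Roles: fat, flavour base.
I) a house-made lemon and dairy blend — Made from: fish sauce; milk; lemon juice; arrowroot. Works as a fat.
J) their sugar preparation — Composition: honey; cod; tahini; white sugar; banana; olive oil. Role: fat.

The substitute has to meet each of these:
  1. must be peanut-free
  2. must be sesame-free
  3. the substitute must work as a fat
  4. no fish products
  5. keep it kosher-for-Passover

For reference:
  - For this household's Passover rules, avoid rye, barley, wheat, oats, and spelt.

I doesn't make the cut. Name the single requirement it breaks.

fish-free

usable as a fat: satisfied
kosher-for-Passover: satisfied
peanut-free: satisfied
fish-free: has fish sauce — fails
sesame-free: satisfied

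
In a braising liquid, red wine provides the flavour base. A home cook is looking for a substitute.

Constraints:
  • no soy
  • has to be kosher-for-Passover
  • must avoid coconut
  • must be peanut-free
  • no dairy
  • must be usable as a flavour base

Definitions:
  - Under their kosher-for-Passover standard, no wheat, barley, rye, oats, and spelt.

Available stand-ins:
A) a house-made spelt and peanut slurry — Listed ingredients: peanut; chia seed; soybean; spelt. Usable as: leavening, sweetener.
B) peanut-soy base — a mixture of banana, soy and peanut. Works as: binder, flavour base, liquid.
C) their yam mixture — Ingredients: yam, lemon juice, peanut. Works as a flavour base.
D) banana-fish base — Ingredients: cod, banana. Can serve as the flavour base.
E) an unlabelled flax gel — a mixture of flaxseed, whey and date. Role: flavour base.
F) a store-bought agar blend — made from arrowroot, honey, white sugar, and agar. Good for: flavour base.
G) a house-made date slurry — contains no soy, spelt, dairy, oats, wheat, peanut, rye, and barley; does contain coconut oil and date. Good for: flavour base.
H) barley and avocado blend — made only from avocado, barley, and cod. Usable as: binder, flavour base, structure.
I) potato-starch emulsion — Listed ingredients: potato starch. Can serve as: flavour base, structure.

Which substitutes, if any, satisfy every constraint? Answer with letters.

A: not usable as a flavour base; has spelt, so not kosher-for-Passover (and 2 more) — no
B: has soy, so not soy-free; has peanut, so not peanut-free — no
C: has peanut, so not peanut-free — reject
D: nothing on the exclusion list — OK
E: has whey, so not dairy-free — reject
F: honey and white sugar etc. — none of it excluded — OK
G: has coconut oil, so not coconut-free — reject
H: has barley, so not kosher-for-Passover — out
I: no peanut, no dairy — OK

D, F, I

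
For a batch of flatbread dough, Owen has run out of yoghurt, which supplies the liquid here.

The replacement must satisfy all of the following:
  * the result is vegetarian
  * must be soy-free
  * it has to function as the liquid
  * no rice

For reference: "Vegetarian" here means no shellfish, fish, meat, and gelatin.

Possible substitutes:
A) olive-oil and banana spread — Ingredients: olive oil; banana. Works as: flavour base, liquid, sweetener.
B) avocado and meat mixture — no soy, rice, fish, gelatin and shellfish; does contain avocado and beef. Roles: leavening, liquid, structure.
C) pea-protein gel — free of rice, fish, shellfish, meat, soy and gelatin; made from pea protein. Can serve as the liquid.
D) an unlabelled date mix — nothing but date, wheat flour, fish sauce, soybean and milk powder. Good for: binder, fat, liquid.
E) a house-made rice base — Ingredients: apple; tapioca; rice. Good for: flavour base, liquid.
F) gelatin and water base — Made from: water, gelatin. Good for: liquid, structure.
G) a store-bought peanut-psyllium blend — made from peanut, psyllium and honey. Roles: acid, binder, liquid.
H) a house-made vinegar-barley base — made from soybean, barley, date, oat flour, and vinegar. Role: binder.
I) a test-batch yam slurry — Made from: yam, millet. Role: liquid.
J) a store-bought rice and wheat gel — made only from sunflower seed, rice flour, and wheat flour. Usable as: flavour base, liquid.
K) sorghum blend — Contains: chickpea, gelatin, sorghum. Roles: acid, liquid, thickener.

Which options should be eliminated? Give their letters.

B, D, E, F, H, J, K

A: nothing on the exclusion list — OK
B: has beef, so not vegetarian — no
C: nothing on the exclusion list — valid
D: has fish sauce, so not vegetarian; has soybean, so not soy-free — out
E: has rice, so not rice-free — reject
F: has gelatin, so not vegetarian — reject
G: only honey, peanut and psyllium; none excluded — keep
H: not usable as a liquid; has soybean, so not soy-free — reject
I: only yam and millet; none excluded — OK
J: has rice flour, so not rice-free — out
K: has gelatin, so not vegetarian — reject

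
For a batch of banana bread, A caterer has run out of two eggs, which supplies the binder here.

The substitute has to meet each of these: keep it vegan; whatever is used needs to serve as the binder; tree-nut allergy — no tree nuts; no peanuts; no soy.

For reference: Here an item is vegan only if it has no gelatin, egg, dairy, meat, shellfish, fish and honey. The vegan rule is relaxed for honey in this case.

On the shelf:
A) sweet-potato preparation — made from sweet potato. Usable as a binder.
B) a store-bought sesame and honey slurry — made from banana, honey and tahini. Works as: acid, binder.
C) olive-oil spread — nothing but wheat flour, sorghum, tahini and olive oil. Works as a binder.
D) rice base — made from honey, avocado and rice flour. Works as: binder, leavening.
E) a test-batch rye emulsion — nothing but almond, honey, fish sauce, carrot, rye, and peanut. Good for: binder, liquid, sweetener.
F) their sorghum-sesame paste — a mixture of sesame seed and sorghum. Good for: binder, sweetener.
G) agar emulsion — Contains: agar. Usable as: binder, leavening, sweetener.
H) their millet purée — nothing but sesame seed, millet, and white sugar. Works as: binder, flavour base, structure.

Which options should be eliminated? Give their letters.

E

A: only sweet potato; none excluded — OK
B: honey is permitted under the vegan carve-out; nothing else excluded — valid
C: tahini and wheat flour etc. — none of it excluded — keep
D: honey is permitted under the vegan carve-out; nothing else excluded — keep
E: has fish sauce, so not vegan; has peanut, so not peanut-free (and 1 more) — reject
F: no tree nuts, no peanut — valid
G: only agar; none excluded — OK
H: works as a binder, no soy, vegan — OK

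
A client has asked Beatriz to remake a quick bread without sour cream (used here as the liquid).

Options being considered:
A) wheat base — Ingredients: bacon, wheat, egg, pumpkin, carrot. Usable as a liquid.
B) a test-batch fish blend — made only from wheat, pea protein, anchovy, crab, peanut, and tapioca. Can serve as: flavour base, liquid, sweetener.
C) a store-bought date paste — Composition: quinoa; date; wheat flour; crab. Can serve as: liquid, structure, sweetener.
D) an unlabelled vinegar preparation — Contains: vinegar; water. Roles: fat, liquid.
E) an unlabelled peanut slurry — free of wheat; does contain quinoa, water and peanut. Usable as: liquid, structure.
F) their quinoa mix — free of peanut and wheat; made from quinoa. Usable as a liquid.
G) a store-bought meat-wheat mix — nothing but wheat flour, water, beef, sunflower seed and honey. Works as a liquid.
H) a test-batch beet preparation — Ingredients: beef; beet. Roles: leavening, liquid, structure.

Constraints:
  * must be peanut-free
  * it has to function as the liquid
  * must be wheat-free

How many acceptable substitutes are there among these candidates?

3

A: has wheat, so not wheat-free — out
B: has wheat, so not wheat-free; has peanut, so not peanut-free — out
C: has wheat flour, so not wheat-free — reject
D: every rule checks out — OK
E: has peanut, so not peanut-free — no
F: nothing on the exclusion list — OK
G: has wheat flour, so not wheat-free — no
H: only beef and beet; none excluded — keep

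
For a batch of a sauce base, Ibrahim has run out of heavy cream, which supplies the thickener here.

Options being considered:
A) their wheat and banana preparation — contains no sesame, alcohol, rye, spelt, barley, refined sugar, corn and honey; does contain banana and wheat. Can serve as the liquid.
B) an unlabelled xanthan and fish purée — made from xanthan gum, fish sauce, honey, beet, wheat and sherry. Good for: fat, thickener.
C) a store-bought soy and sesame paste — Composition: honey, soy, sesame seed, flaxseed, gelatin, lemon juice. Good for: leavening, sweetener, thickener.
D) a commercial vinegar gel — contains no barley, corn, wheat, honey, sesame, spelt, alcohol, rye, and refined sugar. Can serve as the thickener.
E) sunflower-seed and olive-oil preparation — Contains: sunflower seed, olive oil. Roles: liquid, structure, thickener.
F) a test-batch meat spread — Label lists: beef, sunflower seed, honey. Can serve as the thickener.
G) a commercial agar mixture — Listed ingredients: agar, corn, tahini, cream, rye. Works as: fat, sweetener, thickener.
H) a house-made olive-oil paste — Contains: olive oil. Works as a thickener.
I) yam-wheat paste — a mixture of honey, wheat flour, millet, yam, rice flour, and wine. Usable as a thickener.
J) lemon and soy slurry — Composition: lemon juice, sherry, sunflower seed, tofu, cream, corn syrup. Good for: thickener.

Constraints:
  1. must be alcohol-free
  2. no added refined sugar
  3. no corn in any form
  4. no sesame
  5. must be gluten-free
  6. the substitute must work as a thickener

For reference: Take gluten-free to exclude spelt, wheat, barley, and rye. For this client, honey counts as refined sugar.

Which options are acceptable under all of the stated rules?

A: not usable as a thickener; has wheat, so not gluten-free — out
B: has wheat, so not gluten-free; has sherry, so not alcohol-free (and 1 more) — no
C: has sesame seed, so not sesame-free; has honey, so not no-added-sugar — no
D: all constraints satisfied — valid
E: all constraints satisfied — keep
F: has honey, so not no-added-sugar — out
G: has rye, so not gluten-free; has tahini, so not sesame-free (and 1 more) — reject
H: only olive oil; none excluded — keep
I: has wheat flour, so not gluten-free; has wine, so not alcohol-free (and 1 more) — reject
J: has sherry, so not alcohol-free; has corn syrup, so not corn-free — out

D, E, H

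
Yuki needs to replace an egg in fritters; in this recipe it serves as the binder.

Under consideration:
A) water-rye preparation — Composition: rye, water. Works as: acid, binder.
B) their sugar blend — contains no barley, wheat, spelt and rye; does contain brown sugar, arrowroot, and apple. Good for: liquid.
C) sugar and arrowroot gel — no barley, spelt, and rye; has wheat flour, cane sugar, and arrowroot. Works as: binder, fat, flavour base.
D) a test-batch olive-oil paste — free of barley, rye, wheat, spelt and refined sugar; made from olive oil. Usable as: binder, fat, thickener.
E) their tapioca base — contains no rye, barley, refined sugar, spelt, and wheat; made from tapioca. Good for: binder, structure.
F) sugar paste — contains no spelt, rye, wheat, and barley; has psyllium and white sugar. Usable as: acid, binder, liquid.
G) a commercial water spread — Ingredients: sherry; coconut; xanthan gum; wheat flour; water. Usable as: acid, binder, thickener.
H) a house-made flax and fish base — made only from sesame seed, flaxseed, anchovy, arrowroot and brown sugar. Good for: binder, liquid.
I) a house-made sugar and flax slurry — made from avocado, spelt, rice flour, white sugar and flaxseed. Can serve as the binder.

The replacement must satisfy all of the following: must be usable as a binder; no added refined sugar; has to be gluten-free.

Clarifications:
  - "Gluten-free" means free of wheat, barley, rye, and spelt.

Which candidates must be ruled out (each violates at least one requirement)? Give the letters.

A: has rye, so not gluten-free — no
B: not usable as a binder; has brown sugar, so not no-added-sugar — reject
C: has wheat flour, so not gluten-free; has cane sugar, so not no-added-sugar — reject
D: nothing on the exclusion list — keep
E: nothing on the exclusion list — valid
F: has white sugar, so not no-added-sugar — out
G: has wheat flour, so not gluten-free — reject
H: has brown sugar, so not no-added-sugar — reject
I: has spelt, so not gluten-free; has white sugar, so not no-added-sugar — out

A, B, C, F, G, H, I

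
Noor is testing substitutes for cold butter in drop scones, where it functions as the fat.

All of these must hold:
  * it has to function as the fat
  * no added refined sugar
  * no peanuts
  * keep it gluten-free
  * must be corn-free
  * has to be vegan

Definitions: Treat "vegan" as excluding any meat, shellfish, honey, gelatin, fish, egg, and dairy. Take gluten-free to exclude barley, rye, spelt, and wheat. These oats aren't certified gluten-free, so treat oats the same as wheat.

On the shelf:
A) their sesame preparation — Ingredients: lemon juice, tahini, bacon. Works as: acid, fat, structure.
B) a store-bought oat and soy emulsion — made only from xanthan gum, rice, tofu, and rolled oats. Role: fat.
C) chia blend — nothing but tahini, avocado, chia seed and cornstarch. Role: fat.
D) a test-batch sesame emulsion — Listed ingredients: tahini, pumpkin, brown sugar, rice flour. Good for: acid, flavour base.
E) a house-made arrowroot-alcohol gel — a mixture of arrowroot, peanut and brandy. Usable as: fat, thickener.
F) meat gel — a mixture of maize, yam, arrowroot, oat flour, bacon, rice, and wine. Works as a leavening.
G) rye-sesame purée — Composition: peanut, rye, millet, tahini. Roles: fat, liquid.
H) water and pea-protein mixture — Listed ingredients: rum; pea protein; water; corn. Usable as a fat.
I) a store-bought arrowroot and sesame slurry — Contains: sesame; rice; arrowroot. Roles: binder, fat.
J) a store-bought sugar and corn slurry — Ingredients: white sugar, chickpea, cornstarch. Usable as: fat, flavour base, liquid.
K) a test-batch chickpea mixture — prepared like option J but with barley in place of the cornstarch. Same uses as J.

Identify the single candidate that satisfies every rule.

I

A: has bacon, so not vegan — no
B: has rolled oats, so not gluten-free — no
C: has cornstarch, so not corn-free — reject
D: not usable as a fat; has brown sugar, so not no-added-sugar — no
E: has peanut, so not peanut-free — reject
F: not usable as a fat; has bacon, so not vegan (and 2 more) — reject
G: has rye, so not gluten-free; has peanut, so not peanut-free — reject
H: has corn, so not corn-free — no
I: every rule checks out — keep
J: has cornstarch, so not corn-free; has white sugar, so not no-added-sugar — out
K: has barley, so not gluten-free; has white sugar, so not no-added-sugar — reject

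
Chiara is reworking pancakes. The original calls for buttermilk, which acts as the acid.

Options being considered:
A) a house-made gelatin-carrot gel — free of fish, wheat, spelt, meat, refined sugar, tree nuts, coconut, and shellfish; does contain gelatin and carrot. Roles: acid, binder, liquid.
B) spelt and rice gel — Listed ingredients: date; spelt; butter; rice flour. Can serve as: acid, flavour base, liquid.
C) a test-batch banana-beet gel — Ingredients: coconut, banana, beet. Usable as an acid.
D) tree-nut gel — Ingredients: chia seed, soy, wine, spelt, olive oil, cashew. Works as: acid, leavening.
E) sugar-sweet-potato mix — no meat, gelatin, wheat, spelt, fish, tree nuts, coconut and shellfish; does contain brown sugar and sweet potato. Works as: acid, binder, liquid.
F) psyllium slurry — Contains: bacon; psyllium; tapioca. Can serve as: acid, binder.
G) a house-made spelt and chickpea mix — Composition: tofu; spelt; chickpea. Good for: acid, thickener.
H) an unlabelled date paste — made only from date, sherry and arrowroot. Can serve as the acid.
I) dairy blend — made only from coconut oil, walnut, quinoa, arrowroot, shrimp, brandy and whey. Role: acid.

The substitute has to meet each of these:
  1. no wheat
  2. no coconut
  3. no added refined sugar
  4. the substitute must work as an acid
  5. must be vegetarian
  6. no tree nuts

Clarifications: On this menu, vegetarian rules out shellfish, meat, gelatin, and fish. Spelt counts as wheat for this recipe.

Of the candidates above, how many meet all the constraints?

1

A: has gelatin, so not vegetarian — no
B: has spelt, so not wheat-free — out
C: has coconut, so not coconut-free — reject
D: has spelt, so not wheat-free; has cashew, so not tree-nut-free — no
E: has brown sugar, so not no-added-sugar — reject
F: has bacon, so not vegetarian — reject
G: has spelt, so not wheat-free — no
H: only sherry, date and arrowroot; none excluded — OK
I: has shrimp, so not vegetarian; has coconut oil, so not coconut-free (and 1 more) — reject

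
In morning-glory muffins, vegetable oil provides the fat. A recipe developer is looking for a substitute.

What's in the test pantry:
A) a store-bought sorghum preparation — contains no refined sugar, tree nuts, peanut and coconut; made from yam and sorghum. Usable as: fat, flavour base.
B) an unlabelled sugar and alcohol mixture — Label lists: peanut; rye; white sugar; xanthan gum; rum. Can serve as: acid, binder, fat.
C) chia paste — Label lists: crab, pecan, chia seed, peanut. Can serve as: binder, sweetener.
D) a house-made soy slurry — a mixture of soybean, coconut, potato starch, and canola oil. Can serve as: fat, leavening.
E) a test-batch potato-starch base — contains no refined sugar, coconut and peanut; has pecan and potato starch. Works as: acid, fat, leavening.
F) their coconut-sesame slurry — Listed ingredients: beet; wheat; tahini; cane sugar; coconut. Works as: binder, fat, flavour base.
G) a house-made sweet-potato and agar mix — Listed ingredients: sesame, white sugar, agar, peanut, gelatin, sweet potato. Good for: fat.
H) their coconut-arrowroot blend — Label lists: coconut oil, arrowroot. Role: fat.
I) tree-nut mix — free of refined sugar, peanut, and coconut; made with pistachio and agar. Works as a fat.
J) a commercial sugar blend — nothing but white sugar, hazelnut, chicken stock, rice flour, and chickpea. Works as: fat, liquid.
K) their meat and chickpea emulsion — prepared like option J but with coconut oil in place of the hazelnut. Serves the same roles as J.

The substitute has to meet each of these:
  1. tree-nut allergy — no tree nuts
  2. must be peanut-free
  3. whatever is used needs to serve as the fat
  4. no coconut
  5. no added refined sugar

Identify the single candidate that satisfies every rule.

A

A: no coconut, no peanut — OK
B: has white sugar, so not no-added-sugar; has peanut, so not peanut-free — no
C: not usable as a fat; has peanut, so not peanut-free (and 1 more) — reject
D: has coconut, so not coconut-free — out
E: has pecan, so not tree-nut-free — out
F: has cane sugar, so not no-added-sugar; has coconut, so not coconut-free — no
G: has white sugar, so not no-added-sugar; has peanut, so not peanut-free — reject
H: has coconut oil, so not coconut-free — out
I: has pistachio, so not tree-nut-free — no
J: has white sugar, so not no-added-sugar; has hazelnut, so not tree-nut-free — out
K: has white sugar, so not no-added-sugar; has coconut oil, so not coconut-free — reject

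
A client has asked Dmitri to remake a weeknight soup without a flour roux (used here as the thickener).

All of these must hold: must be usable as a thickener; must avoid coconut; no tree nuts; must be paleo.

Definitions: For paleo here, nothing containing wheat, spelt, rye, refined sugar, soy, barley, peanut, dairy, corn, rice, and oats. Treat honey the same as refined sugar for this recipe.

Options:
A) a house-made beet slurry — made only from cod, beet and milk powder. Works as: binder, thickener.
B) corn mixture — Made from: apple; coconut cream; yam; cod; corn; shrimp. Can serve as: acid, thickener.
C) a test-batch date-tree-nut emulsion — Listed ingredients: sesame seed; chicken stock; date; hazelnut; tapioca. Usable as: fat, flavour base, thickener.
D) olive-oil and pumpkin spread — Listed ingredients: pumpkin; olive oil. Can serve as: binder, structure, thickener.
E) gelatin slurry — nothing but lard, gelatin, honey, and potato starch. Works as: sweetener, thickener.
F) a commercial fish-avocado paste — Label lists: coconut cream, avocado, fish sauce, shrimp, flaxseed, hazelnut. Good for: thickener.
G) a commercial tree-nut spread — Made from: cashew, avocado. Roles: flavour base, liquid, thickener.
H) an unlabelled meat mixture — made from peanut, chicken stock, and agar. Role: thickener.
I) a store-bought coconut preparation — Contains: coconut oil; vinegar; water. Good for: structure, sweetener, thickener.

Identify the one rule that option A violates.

paleo

usable as a thickener: satisfied
paleo: has milk powder — fails
coconut-free: satisfied
tree-nut-free: satisfied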